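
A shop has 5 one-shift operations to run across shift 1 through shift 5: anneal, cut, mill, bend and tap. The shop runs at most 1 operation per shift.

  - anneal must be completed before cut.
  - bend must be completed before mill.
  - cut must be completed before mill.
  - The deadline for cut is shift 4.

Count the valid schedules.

15

Splitting on anneal: it can be shift 1 (8), shift 2 (5), shift 3 (2). Listing each branch's schedules as (cut, mill, bend, tap) by shift number:
anneal=shift 1: (2,4,3,5) (2,5,3,4) (2,5,4,3) (3,4,2,5) (3,5,2,4) (3,5,4,2) (4,5,2,3) (4,5,3,2) — 8.
anneal=shift 2: (3,4,1,5) (3,5,1,4) (3,5,4,1) (4,5,1,3) (4,5,3,1) — 5.
anneal=shift 3: (4,5,1,2) (4,5,2,1) — 2.
Summing: 8 + 5 + 2 = 15.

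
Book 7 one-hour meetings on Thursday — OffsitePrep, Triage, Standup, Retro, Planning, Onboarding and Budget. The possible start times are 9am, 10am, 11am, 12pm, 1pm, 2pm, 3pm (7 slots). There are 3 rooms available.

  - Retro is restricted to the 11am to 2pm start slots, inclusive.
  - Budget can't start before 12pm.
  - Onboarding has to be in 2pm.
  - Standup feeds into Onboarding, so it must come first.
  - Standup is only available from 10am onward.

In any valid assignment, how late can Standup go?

1pm

Standup is available from 10am; downstream work caps Standup at 1pm.
Standup at 1pm is achievable: OffsitePrep -> 9am; Budget -> 12pm; Standup -> 1pm; Planning -> 9am; Triage -> 9am; Onboarding -> 2pm; Retro -> 11am.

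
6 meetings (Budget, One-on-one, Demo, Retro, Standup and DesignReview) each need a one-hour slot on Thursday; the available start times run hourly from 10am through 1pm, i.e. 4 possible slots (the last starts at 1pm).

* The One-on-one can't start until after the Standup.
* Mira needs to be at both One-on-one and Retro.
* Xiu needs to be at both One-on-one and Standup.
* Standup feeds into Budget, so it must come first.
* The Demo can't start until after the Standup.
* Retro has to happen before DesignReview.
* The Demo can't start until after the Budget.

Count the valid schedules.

56

Splitting on Budget: it can be 11am (30), 12pm (26). Listing each branch's schedules as (One-on-one, Demo, Retro, Standup, DesignReview):
Budget=11am: (11am,12pm,10am,10am,11am) (11am,12pm,10am,10am,12pm) (11am,12pm,10am,10am,1pm) (11am,12pm,12pm,10am,1pm) (11am,1pm,10am,10am,11am) (11am,1pm,10am,10am,12pm) (11am,1pm,10am,10am,1pm) (11am,1pm,12pm,10am,1pm) (12pm,12pm,10am,10am,11am) (12pm,12pm,10am,10am,12pm) (12pm,12pm,10am,10am,1pm) (12pm,12pm,11am,10am,12pm) (12pm,12pm,11am,10am,1pm) (12pm,1pm,10am,10am,11am) (12pm,1pm,10am,10am,12pm) (12pm,1pm,10am,10am,1pm) (12pm,1pm,11am,10am,12pm) (12pm,1pm,11am,10am,1pm) (1pm,12pm,10am,10am,11am) (1pm,12pm,10am,10am,12pm) (1pm,12pm,10am,10am,1pm) (1pm,12pm,11am,10am,12pm) (1pm,12pm,11am,10am,1pm) (1pm,12pm,12pm,10am,1pm) (1pm,1pm,10am,10am,11am) (1pm,1pm,10am,10am,12pm) (1pm,1pm,10am,10am,1pm) (1pm,1pm,11am,10am,12pm) (1pm,1pm,11am,10am,1pm) (1pm,1pm,12pm,10am,1pm) — 30.
Budget=12pm: (11am,1pm,10am,10am,11am) (11am,1pm,10am,10am,12pm) (11am,1pm,10am,10am,1pm) (11am,1pm,12pm,10am,1pm) (12pm,1pm,10am,10am,11am) (12pm,1pm,10am,10am,12pm) (12pm,1pm,10am,10am,1pm) (12pm,1pm,10am,11am,11am) (12pm,1pm,10am,11am,12pm) (12pm,1pm,10am,11am,1pm) (12pm,1pm,11am,10am,12pm) (12pm,1pm,11am,10am,1pm) (12pm,1pm,11am,11am,12pm) (12pm,1pm,11am,11am,1pm) (1pm,1pm,10am,10am,11am) (1pm,1pm,10am,10am,12pm) (1pm,1pm,10am,10am,1pm) (1pm,1pm,10am,11am,11am) (1pm,1pm,10am,11am,12pm) (1pm,1pm,10am,11am,1pm) (1pm,1pm,11am,10am,12pm) (1pm,1pm,11am,10am,1pm) (1pm,1pm,11am,11am,12pm) (1pm,1pm,11am,11am,1pm) (1pm,1pm,12pm,10am,1pm) (1pm,1pm,12pm,11am,1pm) — 26.
Summing: 30 + 26 = 56.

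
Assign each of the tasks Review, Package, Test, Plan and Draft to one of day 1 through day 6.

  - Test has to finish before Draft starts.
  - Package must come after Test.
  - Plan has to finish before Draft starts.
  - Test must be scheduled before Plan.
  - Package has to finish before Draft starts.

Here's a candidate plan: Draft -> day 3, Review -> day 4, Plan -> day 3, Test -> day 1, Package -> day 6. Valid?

Package must come after Test — holds.
Package has to finish before Draft starts — violated.
Plan has to finish before Draft starts — violated.
Test must be scheduled before Plan — holds.
Test has to finish before Draft starts — holds.

Invalid. Package has to finish before Draft starts.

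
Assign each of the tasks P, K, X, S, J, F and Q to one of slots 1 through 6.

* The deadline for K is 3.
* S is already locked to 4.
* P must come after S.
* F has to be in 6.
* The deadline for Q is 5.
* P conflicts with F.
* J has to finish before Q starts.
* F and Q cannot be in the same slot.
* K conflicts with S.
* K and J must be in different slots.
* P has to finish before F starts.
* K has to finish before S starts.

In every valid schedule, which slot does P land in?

5

S is fixed at 4 and must come before P, so P is at least 5.
F is fixed at 6 and must come after P, so P is at most 5.
So P must be 5.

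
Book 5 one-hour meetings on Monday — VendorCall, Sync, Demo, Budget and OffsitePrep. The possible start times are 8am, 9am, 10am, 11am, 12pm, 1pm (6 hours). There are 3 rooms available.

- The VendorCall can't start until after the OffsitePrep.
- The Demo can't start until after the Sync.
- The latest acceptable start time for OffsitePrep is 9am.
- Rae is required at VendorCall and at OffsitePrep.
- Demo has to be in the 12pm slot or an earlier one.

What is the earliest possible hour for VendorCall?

9am

Precedence pushes VendorCall to at least 9am.
VendorCall at 9am is achievable: Budget=8am; OffsitePrep=8am; VendorCall=9am; Sync=8am; Demo=9am.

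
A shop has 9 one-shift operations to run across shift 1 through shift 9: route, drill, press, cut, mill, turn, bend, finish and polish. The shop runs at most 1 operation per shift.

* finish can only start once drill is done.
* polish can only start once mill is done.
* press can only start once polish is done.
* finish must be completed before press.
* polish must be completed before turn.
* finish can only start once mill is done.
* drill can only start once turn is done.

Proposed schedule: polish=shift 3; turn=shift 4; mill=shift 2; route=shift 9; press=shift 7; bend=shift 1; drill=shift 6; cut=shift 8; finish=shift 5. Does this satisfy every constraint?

Invalid. finish can only start once drill is done.

The shop runs at most 1 operation per shift — holds.
finish must be completed before press — holds.
press can only start once polish is done — holds.
polish must be completed before turn — holds.
finish can only start once drill is done — violated.
finish can only start once mill is done — holds.
polish can only start once mill is done — holds.
drill can only start once turn is done — holds.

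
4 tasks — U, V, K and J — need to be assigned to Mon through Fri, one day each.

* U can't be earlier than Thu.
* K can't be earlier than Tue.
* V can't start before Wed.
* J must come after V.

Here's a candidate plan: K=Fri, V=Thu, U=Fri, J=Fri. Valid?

Yes

J must come after V — holds.
U can't be earlier than Thu — holds.
V can't start before Wed — holds.
K can't be earlier than Tue — holds.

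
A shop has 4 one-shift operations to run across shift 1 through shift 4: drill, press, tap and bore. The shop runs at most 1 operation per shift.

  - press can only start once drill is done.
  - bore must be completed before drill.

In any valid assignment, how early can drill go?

Precedence pushes drill to at least shift 2; downstream work caps drill at shift 3.
drill at shift 2 is achievable: tap=shift 4; drill=shift 2; bore=shift 1; press=shift 3.

shift 2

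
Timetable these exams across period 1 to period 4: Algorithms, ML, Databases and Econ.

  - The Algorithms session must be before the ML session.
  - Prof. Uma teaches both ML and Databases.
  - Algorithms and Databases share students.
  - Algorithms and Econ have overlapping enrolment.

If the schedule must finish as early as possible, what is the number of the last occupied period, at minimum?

The precedence chain requires at least 2 distinct periods.
Could 2 periods be enough, i.e. nothing placed later than period 2? No: ML must come after Algorithms (at period 1 or later) → {period 2}; Algorithms must come before ML (at period 2 or earlier) → {period 1}; Databases can't share with Algorithms (period 1) → {period 2}; Databases can't share with ML (period 2) → nothing is left.
So 2 periods is not enough.
3 works (last occupied period: period 3): for example Databases in period 3; ML in period 2; Econ in period 2; Algorithms in period 1.

3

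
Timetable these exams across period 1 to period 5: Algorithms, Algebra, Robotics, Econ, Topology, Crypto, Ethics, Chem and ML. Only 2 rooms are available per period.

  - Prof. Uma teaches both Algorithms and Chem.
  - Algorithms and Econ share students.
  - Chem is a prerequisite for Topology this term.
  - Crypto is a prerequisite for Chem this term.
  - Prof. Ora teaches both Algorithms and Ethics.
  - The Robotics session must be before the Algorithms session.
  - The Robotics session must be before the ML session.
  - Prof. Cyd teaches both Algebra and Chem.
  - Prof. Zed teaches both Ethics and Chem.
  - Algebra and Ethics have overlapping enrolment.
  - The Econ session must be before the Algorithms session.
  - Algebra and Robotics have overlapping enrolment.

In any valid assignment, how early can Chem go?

Precedence pushes Chem to at least period 2; downstream work caps Chem at period 4.
Chem at period 2 is achievable: Chem=period 2, Algebra=period 4, ML=period 4, Topology=period 3, Robotics=period 1, Ethics=period 5, Algorithms=period 3, Crypto=period 1, Econ=period 2.

period 2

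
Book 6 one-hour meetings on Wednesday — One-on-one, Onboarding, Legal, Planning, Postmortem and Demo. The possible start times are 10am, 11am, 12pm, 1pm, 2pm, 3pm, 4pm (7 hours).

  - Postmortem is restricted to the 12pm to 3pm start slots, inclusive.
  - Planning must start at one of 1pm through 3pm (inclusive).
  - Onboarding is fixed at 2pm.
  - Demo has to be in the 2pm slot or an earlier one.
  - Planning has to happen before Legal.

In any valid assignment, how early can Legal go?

Precedence pushes Legal to at least 2pm.
Legal at 2pm is achievable: Onboarding=2pm; Planning=1pm; One-on-one=10am; Postmortem=12pm; Demo=10am; Legal=2pm.

2pm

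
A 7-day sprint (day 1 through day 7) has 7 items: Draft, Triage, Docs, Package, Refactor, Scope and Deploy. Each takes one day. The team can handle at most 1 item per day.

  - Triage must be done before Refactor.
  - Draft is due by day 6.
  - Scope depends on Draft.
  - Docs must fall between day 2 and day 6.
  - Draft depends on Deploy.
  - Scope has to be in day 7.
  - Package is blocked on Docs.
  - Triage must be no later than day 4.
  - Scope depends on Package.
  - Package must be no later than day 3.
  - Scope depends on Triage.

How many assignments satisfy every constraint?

5

Splitting on Draft: it can be day 5 (2), day 6 (3). Listing each branch's schedules as (Triage, Docs, Package, Refactor, Scope, Deploy) by day number:
Draft=day 5: (1,2,3,6,7,4) (4,2,3,6,7,1) — 2.
Draft=day 6: (1,2,3,4,7,5) (1,2,3,5,7,4) (4,2,3,5,7,1) — 3.
Summing: 2 + 3 = 5.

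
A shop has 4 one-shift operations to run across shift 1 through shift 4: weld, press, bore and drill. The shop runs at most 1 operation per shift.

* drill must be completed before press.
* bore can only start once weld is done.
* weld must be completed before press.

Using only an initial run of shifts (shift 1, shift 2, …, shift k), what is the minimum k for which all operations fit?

4 shifts

The precedence chain requires at least 2 distinct shifts.
With at most 1 per shift and 4 operations, at least 4 shifts are needed.
4 works (last occupied shift: shift 4): for example bore in shift 4, drill in shift 2, weld in shift 1, press in shift 3.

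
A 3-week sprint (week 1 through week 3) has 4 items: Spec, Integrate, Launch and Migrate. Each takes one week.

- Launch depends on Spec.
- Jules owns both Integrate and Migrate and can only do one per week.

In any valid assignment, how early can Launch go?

Precedence pushes Launch to at least week 2.
Launch at week 2 is achievable: Integrate in week 1; Spec in week 1; Launch in week 2; Migrate in week 2.

week 2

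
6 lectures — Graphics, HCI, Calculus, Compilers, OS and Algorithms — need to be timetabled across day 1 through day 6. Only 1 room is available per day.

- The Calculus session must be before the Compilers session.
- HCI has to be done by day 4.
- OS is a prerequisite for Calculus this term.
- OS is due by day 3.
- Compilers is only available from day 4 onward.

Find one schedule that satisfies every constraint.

Graphics=day 5, Calculus=day 3, OS=day 1, Compilers=day 4, Algorithms=day 6, HCI=day 2

Checking: Calculus(day 3) before Compilers(day 4); OS(day 1) before Calculus(day 3); HCI=day 2 in [day 1,day 4]; Compilers=day 4 in [day 4,day 6]; OS=day 1 in [day 1,day 3]; max 1 per day (cap 1).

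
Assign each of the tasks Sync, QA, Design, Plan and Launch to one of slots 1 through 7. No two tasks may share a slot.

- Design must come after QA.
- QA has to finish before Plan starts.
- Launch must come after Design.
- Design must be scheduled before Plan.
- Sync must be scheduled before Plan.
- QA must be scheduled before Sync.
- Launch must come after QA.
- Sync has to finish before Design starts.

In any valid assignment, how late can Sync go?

Precedence pushes Sync to at least 2; downstream work caps Sync at 5.
Sync at 4 is achievable: Launch=7, Design=5, Plan=6, Sync=4, QA=1.
Nothing later works — the capacity limit rule out every slot after 4.

4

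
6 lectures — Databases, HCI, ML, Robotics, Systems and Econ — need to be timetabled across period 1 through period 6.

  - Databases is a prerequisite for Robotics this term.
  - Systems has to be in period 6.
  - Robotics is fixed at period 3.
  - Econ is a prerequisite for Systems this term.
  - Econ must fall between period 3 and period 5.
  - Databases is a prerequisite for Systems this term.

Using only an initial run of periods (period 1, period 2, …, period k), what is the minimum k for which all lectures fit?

6 periods

The precedence chain requires at least 2 distinct periods.
Systems can't be placed before period 6, so the schedule must run through at least period 6.
6 works (last occupied period: period 6): for example Econ=period 3, Databases=period 1, Systems=period 6, ML=period 1, HCI=period 1, Robotics=period 3.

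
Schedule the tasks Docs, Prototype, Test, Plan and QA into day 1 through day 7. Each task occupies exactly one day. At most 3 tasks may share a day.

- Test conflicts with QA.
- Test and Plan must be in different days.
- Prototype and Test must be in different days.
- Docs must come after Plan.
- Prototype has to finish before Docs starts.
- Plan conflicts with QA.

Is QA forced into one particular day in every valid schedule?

No

QA can be day 1 (e.g. Test in day 3, Docs in day 3, QA in day 1, Prototype in day 1, Plan in day 2) or day 2 (e.g. Test -> day 3; Prototype -> day 1; Docs -> day 2; QA -> day 2; Plan -> day 1).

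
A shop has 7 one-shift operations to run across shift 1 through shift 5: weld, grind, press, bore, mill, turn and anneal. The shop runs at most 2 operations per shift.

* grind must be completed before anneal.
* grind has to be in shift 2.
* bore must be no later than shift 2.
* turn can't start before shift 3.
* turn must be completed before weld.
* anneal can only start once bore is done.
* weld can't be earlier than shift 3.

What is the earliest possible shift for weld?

shift 4

Weld is available from shift 3; precedence pushes weld to at least shift 4.
weld at shift 4 is achievable: press in shift 1, anneal in shift 3, mill in shift 2, turn in shift 3, bore in shift 1, grind in shift 2, weld in shift 4.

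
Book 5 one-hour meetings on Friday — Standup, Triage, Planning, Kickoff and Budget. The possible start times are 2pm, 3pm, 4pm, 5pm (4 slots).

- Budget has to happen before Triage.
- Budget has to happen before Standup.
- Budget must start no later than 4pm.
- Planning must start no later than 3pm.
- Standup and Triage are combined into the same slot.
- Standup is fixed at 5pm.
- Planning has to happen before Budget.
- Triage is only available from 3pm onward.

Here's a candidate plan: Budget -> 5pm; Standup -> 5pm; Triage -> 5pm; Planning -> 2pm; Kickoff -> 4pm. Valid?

Budget must start no later than 4pm — violated.
Budget has to happen before Triage — violated.
Planning has to happen before Budget — holds.
Standup is fixed at 5pm — holds.
Budget has to happen before Standup — violated.
Triage is only available from 3pm onward — holds.
Planning must start no later than 3pm — holds.
Standup and Triage are combined into the same slot — holds.

Invalid. Budget must start no later than 4pm.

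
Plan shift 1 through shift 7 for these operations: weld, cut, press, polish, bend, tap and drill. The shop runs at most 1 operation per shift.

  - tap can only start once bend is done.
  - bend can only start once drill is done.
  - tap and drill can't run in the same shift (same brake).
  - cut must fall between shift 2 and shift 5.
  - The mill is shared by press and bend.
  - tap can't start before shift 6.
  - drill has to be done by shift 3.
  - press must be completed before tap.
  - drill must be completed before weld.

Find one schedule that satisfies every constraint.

bend=shift 3; tap=shift 6; press=shift 5; cut=shift 2; weld=shift 4; polish=shift 7; drill=shift 1

Checking: drill(shift 1) before weld(shift 4); drill(shift 1) before bend(shift 3); bend(shift 3) before tap(shift 6); press(shift 5) before tap(shift 6); press(shift 5) != bend(shift 3); tap(shift 6) != drill(shift 1); cut=shift 2 in [shift 2,shift 5]; drill=shift 1 in [shift 1,shift 3]; tap=shift 6 in [shift 6,shift 7]; max 1 per shift (cap 1).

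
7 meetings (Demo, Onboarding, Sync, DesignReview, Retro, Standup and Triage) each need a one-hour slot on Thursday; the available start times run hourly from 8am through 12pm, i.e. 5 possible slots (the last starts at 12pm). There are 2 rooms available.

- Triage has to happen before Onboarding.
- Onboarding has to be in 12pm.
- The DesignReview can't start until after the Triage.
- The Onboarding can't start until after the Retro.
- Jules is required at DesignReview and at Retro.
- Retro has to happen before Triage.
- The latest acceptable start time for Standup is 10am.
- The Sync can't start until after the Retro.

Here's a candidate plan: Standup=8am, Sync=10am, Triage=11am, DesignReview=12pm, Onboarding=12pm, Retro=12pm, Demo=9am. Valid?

No. There are 2 rooms available is not satisfied.

The Sync can't start until after the Retro — violated.
Triage has to happen before Onboarding — holds.
The latest acceptable start time for Standup is 10am — holds.
The DesignReview can't start until after the Triage — holds.
There are 2 rooms available — violated.
The Onboarding can't start until after the Retro — violated.
Onboarding has to be in 12pm — holds.
Retro has to happen before Triage — violated.
Jules is required at DesignReview and at Retro — violated.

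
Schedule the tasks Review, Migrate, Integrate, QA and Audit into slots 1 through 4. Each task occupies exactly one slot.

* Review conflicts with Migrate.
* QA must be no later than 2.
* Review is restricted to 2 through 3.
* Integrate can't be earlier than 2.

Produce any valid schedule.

Migrate -> 1, Integrate -> 2, QA -> 1, Review -> 2, Audit -> 1

Checking: Review(2) != Migrate(1); QA=1 in [1,2]; Integrate=2 in [2,4]; Review=2 in [2,3].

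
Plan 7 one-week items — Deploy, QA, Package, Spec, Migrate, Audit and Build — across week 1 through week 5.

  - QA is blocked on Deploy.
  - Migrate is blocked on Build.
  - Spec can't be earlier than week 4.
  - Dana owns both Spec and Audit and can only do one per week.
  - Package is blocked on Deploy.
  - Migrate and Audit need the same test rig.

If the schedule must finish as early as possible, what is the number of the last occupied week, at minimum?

4

The precedence chain requires at least 2 distinct weeks.
Spec can't be placed before week 4, so the schedule must run through at least week 4.
4 works (last occupied week: week 4): for example Build in week 1, QA in week 2, Package in week 2, Deploy in week 1, Audit in week 1, Spec in week 4, Migrate in week 2.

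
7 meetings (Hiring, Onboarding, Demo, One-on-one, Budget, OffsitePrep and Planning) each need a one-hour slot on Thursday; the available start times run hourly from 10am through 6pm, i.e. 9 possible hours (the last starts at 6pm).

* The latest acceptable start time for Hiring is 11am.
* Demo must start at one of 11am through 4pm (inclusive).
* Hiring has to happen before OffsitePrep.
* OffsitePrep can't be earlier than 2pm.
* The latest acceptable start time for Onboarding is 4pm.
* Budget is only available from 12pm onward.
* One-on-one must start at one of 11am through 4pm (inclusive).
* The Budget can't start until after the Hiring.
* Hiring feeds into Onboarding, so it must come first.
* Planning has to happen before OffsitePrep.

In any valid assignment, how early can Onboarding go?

11am

Precedence pushes Onboarding to at least 11am; Onboarding's own window allows nothing later than 4pm.
Onboarding at 11am is achievable: Planning=10am; Onboarding=11am; One-on-one=11am; OffsitePrep=2pm; Hiring=10am; Budget=12pm; Demo=11am.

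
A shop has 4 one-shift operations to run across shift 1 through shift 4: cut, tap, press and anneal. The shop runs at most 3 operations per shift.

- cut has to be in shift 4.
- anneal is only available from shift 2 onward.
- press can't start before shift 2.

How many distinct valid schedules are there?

35

Splitting on tap: it can be shift 1 (9), shift 2 (9), shift 3 (9), shift 4 (8). Listing each branch's schedules as (cut, press, anneal) by shift number:
tap=shift 1: (4,2,2) (4,2,3) (4,2,4) (4,3,2) (4,3,3) (4,3,4) (4,4,2) (4,4,3) (4,4,4) — 9.
tap=shift 2: (4,2,2) (4,2,3) (4,2,4) (4,3,2) (4,3,3) (4,3,4) (4,4,2) (4,4,3) (4,4,4) — 9.
tap=shift 3: (4,2,2) (4,2,3) (4,2,4) (4,3,2) (4,3,3) (4,3,4) (4,4,2) (4,4,3) (4,4,4) — 9.
tap=shift 4: (4,2,2) (4,2,3) (4,2,4) (4,3,2) (4,3,3) (4,3,4) (4,4,2) (4,4,3) — 8.
Summing: 9 + 9 + 9 + 8 = 35.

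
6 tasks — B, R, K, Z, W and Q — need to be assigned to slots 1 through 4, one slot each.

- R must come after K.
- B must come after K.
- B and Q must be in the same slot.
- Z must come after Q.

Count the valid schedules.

Splitting on B: it can be 2 (24), 3 (20). Listing each branch's schedules as (R, K, Z, W, Q):
B=2: (2,1,3,1,2) (2,1,3,2,2) (2,1,3,3,2) (2,1,3,4,2) (2,1,4,1,2) (2,1,4,2,2) (2,1,4,3,2) (2,1,4,4,2) (3,1,3,1,2) (3,1,3,2,2) (3,1,3,3,2) (3,1,3,4,2) (3,1,4,1,2) (3,1,4,2,2) (3,1,4,3,2) (3,1,4,4,2) (4,1,3,1,2) (4,1,3,2,2) (4,1,3,3,2) (4,1,3,4,2) (4,1,4,1,2) (4,1,4,2,2) (4,1,4,3,2) (4,1,4,4,2) — 24.
B=3: (2,1,4,1,3) (2,1,4,2,3) (2,1,4,3,3) (2,1,4,4,3) (3,1,4,1,3) (3,1,4,2,3) (3,1,4,3,3) (3,1,4,4,3) (3,2,4,1,3) (3,2,4,2,3) (3,2,4,3,3) (3,2,4,4,3) (4,1,4,1,3) (4,1,4,2,3) (4,1,4,3,3) (4,1,4,4,3) (4,2,4,1,3) (4,2,4,2,3) (4,2,4,3,3) (4,2,4,4,3) — 20.
Summing: 24 + 20 = 44.

44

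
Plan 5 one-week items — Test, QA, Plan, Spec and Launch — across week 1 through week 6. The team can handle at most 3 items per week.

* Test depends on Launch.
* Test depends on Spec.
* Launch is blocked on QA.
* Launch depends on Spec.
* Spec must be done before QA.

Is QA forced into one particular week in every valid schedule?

No

QA can be week 2 (e.g. Plan in week 1, QA in week 2, Launch in week 3, Test in week 4, Spec in week 1) or week 3 (e.g. Launch in week 4; QA in week 3; Spec in week 1; Plan in week 1; Test in week 5).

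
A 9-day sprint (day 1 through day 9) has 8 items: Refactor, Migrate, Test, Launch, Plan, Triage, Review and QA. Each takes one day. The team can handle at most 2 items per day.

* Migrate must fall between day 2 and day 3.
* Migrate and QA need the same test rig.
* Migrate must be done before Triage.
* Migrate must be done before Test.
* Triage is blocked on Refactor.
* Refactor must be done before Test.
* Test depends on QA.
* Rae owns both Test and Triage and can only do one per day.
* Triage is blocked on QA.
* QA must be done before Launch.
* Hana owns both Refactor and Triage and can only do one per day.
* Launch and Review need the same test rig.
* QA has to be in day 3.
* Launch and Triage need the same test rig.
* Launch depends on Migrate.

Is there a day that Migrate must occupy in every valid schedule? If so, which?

Migrate's window is day 2–day 3.
QA is fixed at day 3, and Migrate can't share a day with QA.
So Migrate must be day 2.

day 2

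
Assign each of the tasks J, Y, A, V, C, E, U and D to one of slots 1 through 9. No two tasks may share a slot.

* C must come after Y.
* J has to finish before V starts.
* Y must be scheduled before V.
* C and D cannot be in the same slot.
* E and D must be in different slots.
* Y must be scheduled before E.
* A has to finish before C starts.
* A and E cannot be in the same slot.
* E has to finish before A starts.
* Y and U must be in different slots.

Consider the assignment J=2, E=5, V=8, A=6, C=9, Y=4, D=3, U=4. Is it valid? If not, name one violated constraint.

A and E cannot be in the same slot — holds.
J has to finish before V starts — holds.
E and D must be in different slots — holds.
No two tasks may share a slot — violated.
C and D cannot be in the same slot — holds.
C must come after Y — holds.
Y and U must be in different slots — violated.
Y must be scheduled before V — holds.
Y must be scheduled before E — holds.
A has to finish before C starts — holds.
E has to finish before A starts — holds.

No — it violates: Y and U must be in different slots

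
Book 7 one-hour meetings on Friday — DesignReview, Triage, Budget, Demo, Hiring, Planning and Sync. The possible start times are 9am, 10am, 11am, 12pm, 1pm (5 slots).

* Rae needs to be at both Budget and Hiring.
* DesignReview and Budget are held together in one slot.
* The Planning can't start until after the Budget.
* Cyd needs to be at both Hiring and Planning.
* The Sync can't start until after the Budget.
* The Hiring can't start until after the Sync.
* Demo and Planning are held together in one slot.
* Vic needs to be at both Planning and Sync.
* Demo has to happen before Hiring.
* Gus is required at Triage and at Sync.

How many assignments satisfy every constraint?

40

Splitting on DesignReview: it can be 9am (32), 10am (8). Listing each branch's schedules as (Triage, Budget, Demo, Hiring, Planning, Sync):
DesignReview=9am: (9am,9am,10am,12pm,10am,11am) (9am,9am,10am,1pm,10am,11am) (9am,9am,10am,1pm,10am,12pm) (9am,9am,11am,12pm,11am,10am) (9am,9am,11am,1pm,11am,10am) (9am,9am,11am,1pm,11am,12pm) (9am,9am,12pm,1pm,12pm,10am) (9am,9am,12pm,1pm,12pm,11am) (10am,9am,10am,12pm,10am,11am) (10am,9am,10am,1pm,10am,11am) (10am,9am,10am,1pm,10am,12pm) (10am,9am,11am,1pm,11am,12pm) (10am,9am,12pm,1pm,12pm,11am) (11am,9am,10am,1pm,10am,12pm) (11am,9am,11am,12pm,11am,10am) (11am,9am,11am,1pm,11am,10am) (11am,9am,11am,1pm,11am,12pm) (11am,9am,12pm,1pm,12pm,10am) (12pm,9am,10am,12pm,10am,11am) (12pm,9am,10am,1pm,10am,11am) (12pm,9am,11am,12pm,11am,10am) (12pm,9am,11am,1pm,11am,10am) (12pm,9am,12pm,1pm,12pm,10am) (12pm,9am,12pm,1pm,12pm,11am) (1pm,9am,10am,12pm,10am,11am) (1pm,9am,10am,1pm,10am,11am) (1pm,9am,10am,1pm,10am,12pm) (1pm,9am,11am,12pm,11am,10am) (1pm,9am,11am,1pm,11am,10am) (1pm,9am,11am,1pm,11am,12pm) (1pm,9am,12pm,1pm,12pm,10am) (1pm,9am,12pm,1pm,12pm,11am) — 32.
DesignReview=10am: (9am,10am,11am,1pm,11am,12pm) (9am,10am,12pm,1pm,12pm,11am) (10am,10am,11am,1pm,11am,12pm) (10am,10am,12pm,1pm,12pm,11am) (11am,10am,11am,1pm,11am,12pm) (12pm,10am,12pm,1pm,12pm,11am) (1pm,10am,11am,1pm,11am,12pm) (1pm,10am,12pm,1pm,12pm,11am) — 8.
Summing: 32 + 8 = 40.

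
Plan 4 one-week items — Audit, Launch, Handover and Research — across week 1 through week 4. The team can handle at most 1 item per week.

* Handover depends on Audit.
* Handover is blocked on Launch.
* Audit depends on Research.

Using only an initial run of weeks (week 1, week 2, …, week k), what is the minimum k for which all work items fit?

4 weeks

The precedence chain requires at least 3 distinct weeks.
With at most 1 per week and 4 work items, at least 4 weeks are needed.
4 works (last occupied week: week 4): for example Launch in week 3; Audit in week 2; Research in week 1; Handover in week 4.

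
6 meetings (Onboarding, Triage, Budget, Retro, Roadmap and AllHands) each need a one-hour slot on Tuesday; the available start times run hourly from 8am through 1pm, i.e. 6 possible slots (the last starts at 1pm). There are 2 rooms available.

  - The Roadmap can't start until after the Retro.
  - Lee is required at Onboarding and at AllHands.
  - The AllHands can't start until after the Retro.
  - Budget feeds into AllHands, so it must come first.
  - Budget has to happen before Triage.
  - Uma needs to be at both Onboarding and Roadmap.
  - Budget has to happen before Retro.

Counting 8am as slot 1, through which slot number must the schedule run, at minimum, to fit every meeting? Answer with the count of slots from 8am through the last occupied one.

The precedence chain requires at least 3 distinct slots.
With at most 2 per slot and 6 meetings, at least 3 slots are needed.
3 works (last occupied slot: 10am): for example Triage=9am; AllHands=10am; Retro=9am; Onboarding=8am; Budget=8am; Roadmap=10am.

3 slots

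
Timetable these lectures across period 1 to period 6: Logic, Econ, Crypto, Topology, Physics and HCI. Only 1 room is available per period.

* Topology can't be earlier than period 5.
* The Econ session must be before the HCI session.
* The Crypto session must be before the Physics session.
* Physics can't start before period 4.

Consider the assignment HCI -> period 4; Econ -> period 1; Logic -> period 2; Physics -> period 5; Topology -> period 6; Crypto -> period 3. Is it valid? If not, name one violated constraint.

Physics can't start before period 4 — holds.
Only 1 room is available per period — holds.
The Econ session must be before the HCI session — holds.
The Crypto session must be before the Physics session — holds.
Topology can't be earlier than period 5 — holds.

Valid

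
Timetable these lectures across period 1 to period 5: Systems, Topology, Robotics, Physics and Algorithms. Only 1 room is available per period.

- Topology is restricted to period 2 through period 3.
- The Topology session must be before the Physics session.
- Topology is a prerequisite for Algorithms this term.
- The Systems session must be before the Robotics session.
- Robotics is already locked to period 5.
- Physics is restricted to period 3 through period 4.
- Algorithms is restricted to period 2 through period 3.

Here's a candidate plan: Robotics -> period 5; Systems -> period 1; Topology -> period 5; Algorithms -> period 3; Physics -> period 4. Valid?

Topology is restricted to period 2 through period 3 — violated.
The Topology session must be before the Physics session — violated.
The Systems session must be before the Robotics session — holds.
Topology is a prerequisite for Algorithms this term — violated.
Only 1 room is available per period — violated.
Algorithms is restricted to period 2 through period 3 — holds.
Robotics is already locked to period 5 — holds.
Physics is restricted to period 3 through period 4 — holds.

No — it violates: Topology is restricted to period 2 through period 3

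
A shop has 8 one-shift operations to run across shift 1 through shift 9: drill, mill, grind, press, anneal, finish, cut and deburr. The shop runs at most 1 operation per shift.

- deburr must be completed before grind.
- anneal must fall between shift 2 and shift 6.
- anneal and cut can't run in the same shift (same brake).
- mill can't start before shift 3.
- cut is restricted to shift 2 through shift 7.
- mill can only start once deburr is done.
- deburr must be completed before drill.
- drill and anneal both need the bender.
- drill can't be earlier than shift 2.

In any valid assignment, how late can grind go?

Precedence pushes grind to at least shift 2.
grind at shift 9 is achievable: press in shift 6; grind in shift 9; finish in shift 7; deburr in shift 1; mill in shift 4; drill in shift 5; anneal in shift 2; cut in shift 3.

shift 9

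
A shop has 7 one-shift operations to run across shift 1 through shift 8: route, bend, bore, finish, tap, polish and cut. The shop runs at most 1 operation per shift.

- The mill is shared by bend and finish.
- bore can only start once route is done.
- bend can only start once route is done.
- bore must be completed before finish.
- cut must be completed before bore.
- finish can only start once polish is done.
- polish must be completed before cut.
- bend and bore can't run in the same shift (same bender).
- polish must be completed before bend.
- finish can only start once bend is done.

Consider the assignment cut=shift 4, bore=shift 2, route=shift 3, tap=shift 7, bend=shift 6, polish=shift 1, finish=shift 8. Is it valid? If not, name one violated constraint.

Invalid. cut must be completed before bore.

polish must be completed before cut — holds.
bore must be completed before finish — holds.
bend and bore can't run in the same shift (same bender) — holds.
polish must be completed before bend — holds.
The shop runs at most 1 operation per shift — holds.
finish can only start once polish is done — holds.
The mill is shared by bend and finish — holds.
bend can only start once route is done — holds.
finish can only start once bend is done — holds.
cut must be completed before bore — violated.
bore can only start once route is done — violated.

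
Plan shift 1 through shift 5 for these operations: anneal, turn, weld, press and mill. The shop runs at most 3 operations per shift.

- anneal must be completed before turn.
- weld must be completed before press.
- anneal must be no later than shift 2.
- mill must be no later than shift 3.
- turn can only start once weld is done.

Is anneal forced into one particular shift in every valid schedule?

No

anneal can be shift 1 (e.g. turn in shift 2; press in shift 2; mill in shift 1; weld in shift 1; anneal in shift 1) or shift 2 (e.g. anneal in shift 2; weld in shift 1; mill in shift 1; press in shift 2; turn in shift 3).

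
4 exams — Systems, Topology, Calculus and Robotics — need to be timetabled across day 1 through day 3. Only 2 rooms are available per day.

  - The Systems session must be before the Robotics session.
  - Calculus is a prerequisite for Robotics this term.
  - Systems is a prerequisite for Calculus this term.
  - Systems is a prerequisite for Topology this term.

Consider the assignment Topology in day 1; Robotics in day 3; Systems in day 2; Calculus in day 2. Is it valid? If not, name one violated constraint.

Systems is a prerequisite for Topology this term — violated.
Calculus is a prerequisite for Robotics this term — holds.
The Systems session must be before the Robotics session — holds.
Only 2 rooms are available per day — holds.
Systems is a prerequisite for Calculus this term — violated.

Invalid. Systems is a prerequisite for Topology this term.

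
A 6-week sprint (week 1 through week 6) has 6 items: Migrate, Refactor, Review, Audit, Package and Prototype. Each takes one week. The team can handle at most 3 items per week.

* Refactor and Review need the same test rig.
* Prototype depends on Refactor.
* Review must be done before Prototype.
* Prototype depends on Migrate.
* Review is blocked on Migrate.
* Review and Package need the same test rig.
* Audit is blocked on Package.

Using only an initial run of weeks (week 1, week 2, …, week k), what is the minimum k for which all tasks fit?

The precedence chain requires at least 3 distinct weeks.
With at most 3 per week and 6 tasks, at least 2 weeks are needed.
3 works (last occupied week: week 3): for example Prototype in week 3, Audit in week 2, Package in week 1, Migrate in week 1, Review in week 2, Refactor in week 1.

3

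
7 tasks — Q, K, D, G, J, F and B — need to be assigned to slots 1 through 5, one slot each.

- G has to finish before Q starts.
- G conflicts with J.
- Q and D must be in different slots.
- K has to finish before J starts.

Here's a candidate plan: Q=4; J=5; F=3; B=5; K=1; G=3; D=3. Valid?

K has to finish before J starts — holds.
G has to finish before Q starts — holds.
G conflicts with J — holds.
Q and D must be in different slots — holds.

Yes, all constraints hold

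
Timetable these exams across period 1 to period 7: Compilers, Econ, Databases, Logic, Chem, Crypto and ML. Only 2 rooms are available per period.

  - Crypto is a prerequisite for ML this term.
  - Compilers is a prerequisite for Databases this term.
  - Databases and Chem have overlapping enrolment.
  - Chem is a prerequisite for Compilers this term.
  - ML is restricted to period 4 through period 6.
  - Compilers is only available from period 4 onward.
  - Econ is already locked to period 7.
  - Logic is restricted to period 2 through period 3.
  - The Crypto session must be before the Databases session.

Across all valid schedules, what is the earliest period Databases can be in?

period 5

Precedence pushes Databases to at least period 5.
Databases at period 5 is achievable: Databases=period 5; Econ=period 7; Crypto=period 1; Logic=period 2; Compilers=period 4; Chem=period 1; ML=period 4.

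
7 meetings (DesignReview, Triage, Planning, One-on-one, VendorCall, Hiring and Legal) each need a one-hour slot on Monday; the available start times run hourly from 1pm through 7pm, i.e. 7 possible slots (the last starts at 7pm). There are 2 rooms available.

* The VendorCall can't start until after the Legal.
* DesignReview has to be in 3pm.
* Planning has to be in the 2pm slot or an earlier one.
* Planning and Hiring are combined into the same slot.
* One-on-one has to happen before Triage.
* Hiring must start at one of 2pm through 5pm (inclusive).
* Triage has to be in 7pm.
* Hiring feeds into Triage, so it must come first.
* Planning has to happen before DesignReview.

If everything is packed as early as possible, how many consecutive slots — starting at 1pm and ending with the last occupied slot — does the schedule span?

7 slots

The precedence chain requires at least 2 distinct slots.
With at most 2 per slot and 7 meetings, at least 4 slots are needed.
Triage can't be placed before 7pm — that is slot 7 counting from 1pm — so the schedule must run through at least 7 slots.
7 works (last occupied slot: 7pm): for example DesignReview in 3pm; Legal in 1pm; Planning in 2pm; Hiring in 2pm; VendorCall in 3pm; Triage in 7pm; One-on-one in 1pm.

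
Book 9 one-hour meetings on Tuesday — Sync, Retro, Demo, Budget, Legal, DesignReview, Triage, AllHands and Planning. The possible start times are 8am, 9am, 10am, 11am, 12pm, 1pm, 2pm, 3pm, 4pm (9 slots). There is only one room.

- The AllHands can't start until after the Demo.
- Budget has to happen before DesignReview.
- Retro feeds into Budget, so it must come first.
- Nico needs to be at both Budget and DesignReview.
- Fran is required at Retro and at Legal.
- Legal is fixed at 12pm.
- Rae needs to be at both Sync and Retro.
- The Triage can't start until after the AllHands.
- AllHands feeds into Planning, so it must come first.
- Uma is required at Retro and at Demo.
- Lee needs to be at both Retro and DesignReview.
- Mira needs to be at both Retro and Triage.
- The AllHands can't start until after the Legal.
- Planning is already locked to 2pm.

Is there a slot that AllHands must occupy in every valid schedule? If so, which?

Legal is fixed at 12pm and must come before AllHands, so AllHands is at least 1pm.
Planning is fixed at 2pm and must come after AllHands, so AllHands is at most 1pm.
So AllHands must be 1pm.

1pm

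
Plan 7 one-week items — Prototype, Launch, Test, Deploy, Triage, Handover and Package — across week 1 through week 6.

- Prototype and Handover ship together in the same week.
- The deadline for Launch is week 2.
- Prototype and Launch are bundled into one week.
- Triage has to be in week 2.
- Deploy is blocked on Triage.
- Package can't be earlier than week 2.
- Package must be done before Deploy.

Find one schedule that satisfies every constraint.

Package=week 2; Prototype=week 1; Launch=week 1; Triage=week 2; Test=week 1; Deploy=week 3; Handover=week 1

Checking: Package(week 2) before Deploy(week 3); Triage(week 2) before Deploy(week 3); Prototype = Launch = week 1; Prototype = Handover = week 1; Launch=week 1 in [week 1,week 2]; Triage=week 2 in [week 2,week 2]; Package=week 2 in [week 2,week 6].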